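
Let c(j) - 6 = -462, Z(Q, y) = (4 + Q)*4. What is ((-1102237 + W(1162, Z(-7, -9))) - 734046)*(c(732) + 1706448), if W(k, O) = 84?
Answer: -3132540804408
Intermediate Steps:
Z(Q, y) = 16 + 4*Q
c(j) = -456 (c(j) = 6 - 462 = -456)
((-1102237 + W(1162, Z(-7, -9))) - 734046)*(c(732) + 1706448) = ((-1102237 + 84) - 734046)*(-456 + 1706448) = (-1102153 - 734046)*1705992 = -1836199*1705992 = -3132540804408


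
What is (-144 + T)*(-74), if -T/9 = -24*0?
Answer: 10656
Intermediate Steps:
T = 0 (T = -(-216)*0 = -9*0 = 0)
(-144 + T)*(-74) = (-144 + 0)*(-74) = -144*(-74) = 10656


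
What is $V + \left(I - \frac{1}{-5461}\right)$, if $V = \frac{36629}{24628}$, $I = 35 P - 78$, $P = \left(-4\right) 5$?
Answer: $- \frac{104435893627}{134493508} \approx -776.51$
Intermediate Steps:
$P = -20$
$I = -778$ ($I = 35 \left(-20\right) - 78 = -700 - 78 = -778$)
$V = \frac{36629}{24628}$ ($V = 36629 \cdot \frac{1}{24628} = \frac{36629}{24628} \approx 1.4873$)
$V + \left(I - \frac{1}{-5461}\right) = \frac{36629}{24628} - \frac{4248657}{5461} = - \frac{104435893627}{134493508}$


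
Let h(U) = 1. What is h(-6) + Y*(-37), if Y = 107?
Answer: -3958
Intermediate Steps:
h(-6) + Y*(-37) = 1 + 107*(-37) = 1 - 3959 = -3958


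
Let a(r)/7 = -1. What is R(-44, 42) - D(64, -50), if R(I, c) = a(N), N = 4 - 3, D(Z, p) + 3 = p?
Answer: 46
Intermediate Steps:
D(Z, p) = -3 + p
N = 1
a(r) = -7 (a(r) = 7*(-1) = -7)
R(I, c) = -7
R(-44, 42) - D(64, -50) = -7 - (-3 - 50) = -7 - 1*(-53) = -7 + 53 = 46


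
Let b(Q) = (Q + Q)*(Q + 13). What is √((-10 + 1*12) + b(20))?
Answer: √1322 ≈ 36.359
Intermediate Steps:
b(Q) = 2*Q*(13 + Q) (b(Q) = (2*Q)*(13 + Q) = 2*Q*(13 + Q))
√((-10 + 1*12) + b(20)) = √((-10 + 1*12) + 2*20*(13 + 20)) = √((-10 + 12) + 2*20*33) = √(2 + 1320) = √1322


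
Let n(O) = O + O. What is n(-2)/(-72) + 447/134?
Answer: 2045/603 ≈ 3.3914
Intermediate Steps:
n(O) = 2*O
n(-2)/(-72) + 447/134 = (2*(-2))/(-72) + 447/134 = -4*(-1/72) + 447*(1/134) = 1/18 + 447/134 = 2045/603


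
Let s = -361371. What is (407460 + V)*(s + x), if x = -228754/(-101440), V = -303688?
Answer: -475499459821649/12680 ≈ -3.7500e+10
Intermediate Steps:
x = 114377/50720 (x = -228754*(-1/101440) = 114377/50720 ≈ 2.2551)
(407460 + V)*(s + x) = (407460 - 303688)*(-361371 + 114377/50720) = 103772*(-18328622743/50720) = -475499459821649/12680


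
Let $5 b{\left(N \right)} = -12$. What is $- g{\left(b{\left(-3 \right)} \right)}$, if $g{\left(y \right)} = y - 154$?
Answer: $\frac{782}{5} \approx 156.4$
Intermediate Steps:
$b{\left(N \right)} = - \frac{12}{5}$ ($b{\left(N \right)} = \frac{1}{5} \left(-12\right) = - \frac{12}{5}$)
$g{\left(y \right)} = -154 + y$ ($g{\left(y \right)} = y - 154 = -154 + y$)
$- g{\left(b{\left(-3 \right)} \right)} = - (-154 - \frac{12}{5}) = \left(-1\right) \left(- \frac{782}{5}\right) = \frac{782}{5}$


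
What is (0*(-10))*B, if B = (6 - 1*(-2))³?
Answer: 0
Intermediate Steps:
B = 512 (B = (6 + 2)³ = 8³ = 512)
(0*(-10))*B = (0*(-10))*512 = 0*512 = 0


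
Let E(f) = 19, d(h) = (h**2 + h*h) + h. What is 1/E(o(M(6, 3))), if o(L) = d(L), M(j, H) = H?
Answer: 1/19 ≈ 0.052632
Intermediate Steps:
d(h) = h + 2*h**2 (d(h) = (h**2 + h**2) + h = 2*h**2 + h = h + 2*h**2)
o(L) = L*(1 + 2*L)
1/E(o(M(6, 3))) = 1/19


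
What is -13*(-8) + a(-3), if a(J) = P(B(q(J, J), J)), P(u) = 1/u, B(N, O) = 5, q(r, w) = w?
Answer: 521/5 ≈ 104.20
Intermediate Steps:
P(u) = 1/u
a(J) = 1/5
-13*(-8) + a(-3) = -13*(-8) + 1/5 = 104 + 1/5 = 521/5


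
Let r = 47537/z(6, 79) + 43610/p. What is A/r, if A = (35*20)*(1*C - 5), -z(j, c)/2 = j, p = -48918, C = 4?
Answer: 9783600/55379483 ≈ 0.17666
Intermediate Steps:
z(j, c) = -2*j
r = -387656381/97836 (r = 47537/((-2*6)) + 43610/(-48918) = 47537/(-12) + 43610*(-1/48918) = 47537*(-1/12) - 21805/24459 = -47537/12 - 21805/24459 = -387656381/97836 ≈ -3962.3)
A = -700 (A = (35*20)*(1*4 - 5) = 700*(4 - 5) = 700*(-1) = -700)
A/r = -700/(-387656381/97836) = -700*(-97836/387656381) = 9783600/55379483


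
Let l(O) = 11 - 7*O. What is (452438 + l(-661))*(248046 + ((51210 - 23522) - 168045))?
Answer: 49222057364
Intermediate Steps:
(452438 + l(-661))*(248046 + ((51210 - 23522) - 168045)) = (452438 + (11 - 7*(-661)))*(248046 + ((51210 - 23522) - 168045)) = (452438 + (11 + 4627))*(248046 + (27688 - 168045)) = (452438 + 4638)*(248046 - 140357) = 457076*107689 = 49222057364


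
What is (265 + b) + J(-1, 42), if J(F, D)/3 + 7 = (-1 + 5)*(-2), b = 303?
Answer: 523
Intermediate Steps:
J(F, D) = -45 (J(F, D) = -21 + 3*((-1 + 5)*(-2)) = -21 + 3*(4*(-2)) = -21 + 3*(-8) = -21 - 24 = -45)
(265 + b) + J(-1, 42) = (265 + 303) - 45 = 568 - 45 = 523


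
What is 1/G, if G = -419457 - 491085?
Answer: -1/910542 ≈ -1.0982e-6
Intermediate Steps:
G = -910542
1/G = 1/(-910542) = -1/910542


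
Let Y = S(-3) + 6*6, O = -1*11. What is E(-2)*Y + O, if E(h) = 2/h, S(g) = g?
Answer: -44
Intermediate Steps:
O = -11
Y = 33 (Y = -3 + 6*6 = -3 + 36 = 33)
E(-2)*Y + O = (2/(-2))*33 - 11 = (2*(-1/2))*33 - 11 = -1*33 - 11 = -33 - 11 = -44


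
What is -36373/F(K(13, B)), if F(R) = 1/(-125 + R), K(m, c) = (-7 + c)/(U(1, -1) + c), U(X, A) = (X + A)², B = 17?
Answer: 76928895/17 ≈ 4.5252e+6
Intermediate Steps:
U(X, A) = (A + X)²
K(m, c) = (-7 + c)/c (K(m, c) = (-7 + c)/((-1 + 1)² + c) = (-7 + c)/(0² + c) = (-7 + c)/(0 + c) = (-7 + c)/c)
-36373/F(K(13, B)) = -36373/(1/(-125 + (-7 + 17)/17)) = -36373/(1/(-125 + (1/17)*10)) = -36373/(1/(-125 + 10/17)) = -36373/(1/(-2115/17)) = -36373/(-17/2115) = -36373*(-2115/17) = 76928895/17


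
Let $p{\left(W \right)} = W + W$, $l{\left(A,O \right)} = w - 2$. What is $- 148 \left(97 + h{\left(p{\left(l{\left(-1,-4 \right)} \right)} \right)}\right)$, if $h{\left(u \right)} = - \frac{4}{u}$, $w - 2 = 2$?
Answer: $-14208$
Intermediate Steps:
$w = 4$ ($w = 2 + 2 = 4$)
$l{\left(A,O \right)} = 2$ ($l{\left(A,O \right)} = 4 - 2 = 2$)
$p{\left(W \right)} = 2 W$
$- 148 \left(97 + h{\left(p{\left(l{\left(-1,-4 \right)} \right)} \right)}\right) = - 148 \left(97 - \frac{4}{2 \cdot 2}\right) = - 148 \left(97 - \frac{4}{4}\right) = - 148 \left(97 - 1\right) = \left(-148\right) 96 = -14208$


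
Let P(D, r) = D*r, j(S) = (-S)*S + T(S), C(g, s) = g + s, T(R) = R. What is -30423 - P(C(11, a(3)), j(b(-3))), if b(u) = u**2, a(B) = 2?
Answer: -29487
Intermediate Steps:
j(S) = S - S**2 (j(S) = (-S)*S + S = -S**2 + S = S - S**2)
-30423 - P(C(11, a(3)), j(b(-3))) = -30423 - (11 + 2)*(-3)**2*(1 - 1*(-3)**2) = -30423 - 13*9*(1 - 1*9) = -30423 - 13*9*(1 - 9) = -30423 - 13*9*(-8) = -30423 - 13*(-72) = -30423 - 1*(-936) = -30423 + 936 = -29487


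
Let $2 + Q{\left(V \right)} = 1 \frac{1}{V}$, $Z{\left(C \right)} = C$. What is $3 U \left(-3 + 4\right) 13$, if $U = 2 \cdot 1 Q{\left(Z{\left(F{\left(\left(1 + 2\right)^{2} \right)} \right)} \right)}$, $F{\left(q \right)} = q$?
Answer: $- \frac{442}{3} \approx -147.33$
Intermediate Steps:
$Q{\left(V \right)} = -2 + \frac{1}{V}$ ($Q{\left(V \right)} = -2 + 1 \frac{1}{V} = -2 + \frac{1}{V}$)
$U = - \frac{34}{9}$ ($U = 2 \cdot 1 \left(-2 + \frac{1}{\left(1 + 2\right)^{2}}\right) = 2 \left(-2 + \frac{1}{3^{2}}\right) = 2 \left(-2 + \frac{1}{9}\right) = 2 \left(- \frac{17}{9}\right) = - \frac{34}{9} \approx -3.7778$)
$3 U \left(-3 + 4\right) 13 = 3 \left(- \frac{34 \left(-3 + 4\right)}{9}\right) 13 = 3 \left(\left(- \frac{34}{9}\right) 1\right) 13 = 3 \left(- \frac{34}{9}\right) 13 = \left(- \frac{34}{3}\right) 13 = - \frac{442}{3}$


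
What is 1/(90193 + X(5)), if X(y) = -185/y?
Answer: 1/90156 ≈ 1.1092e-5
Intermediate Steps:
1/(90193 + X(5)) = 1/(90193 - 185/5) = 1/(90193 - 185*1/5) = 1/(90193 - 37) = 1/90156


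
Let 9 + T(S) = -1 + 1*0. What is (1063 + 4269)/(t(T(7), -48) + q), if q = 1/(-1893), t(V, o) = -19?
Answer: -2523369/8992 ≈ -280.62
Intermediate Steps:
T(S) = -10 (T(S) = -9 + (-1 + 1*0) = -9 + (-1 + 0) = -9 - 1 = -10)
q = -1/1893 ≈ -0.00052826
(1063 + 4269)/(t(T(7), -48) + q) = (1063 + 4269)/(-19 - 1/1893) = 5332/(-35968/1893) = 5332*(-1893/35968) = -2523369/8992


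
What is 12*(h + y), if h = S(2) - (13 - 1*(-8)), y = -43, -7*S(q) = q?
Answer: -5400/7 ≈ -771.43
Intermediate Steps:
S(q) = -q/7
h = -149/7 (h = -⅐*2 - (13 - 1*(-8)) = -2/7 - (13 + 8) = -2/7 - 1*21 = -2/7 - 21 = -149/7 ≈ -21.286)
12*(h + y) = 12*(-149/7 - 43) = 12*(-450/7) = -5400/7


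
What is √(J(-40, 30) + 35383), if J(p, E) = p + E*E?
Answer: 3*√4027 ≈ 190.38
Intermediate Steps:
J(p, E) = p + E²
√(J(-40, 30) + 35383) = √((-40 + 30²) + 35383) = √((-40 + 900) + 35383) = √(860 + 35383) = √36243 = 3*√4027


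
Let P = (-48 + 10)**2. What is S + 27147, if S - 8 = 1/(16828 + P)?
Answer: 496176161/18272 ≈ 27155.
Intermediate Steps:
P = 1444 (P = (-38)**2 = 1444)
S = 146177/18272 (S = 8 + 1/(16828 + 1444) = 8 + 1/18272 = 146177/18272 ≈ 8.0001)
S + 27147 = 146177/18272 + 27147 = 496176161/18272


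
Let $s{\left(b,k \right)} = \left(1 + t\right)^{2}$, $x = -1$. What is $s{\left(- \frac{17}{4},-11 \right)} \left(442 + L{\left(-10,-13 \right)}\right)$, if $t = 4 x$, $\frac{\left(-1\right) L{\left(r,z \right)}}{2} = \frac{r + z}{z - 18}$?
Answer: $\frac{122904}{31} \approx 3964.6$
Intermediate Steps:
$L{\left(r,z \right)} = - \frac{2 \left(r + z\right)}{-18 + z}$ ($L{\left(r,z \right)} = - 2 \frac{r + z}{z - 18} = - 2 \frac{r + z}{-18 + z} = - \frac{2 \left(r + z\right)}{-18 + z}$)
$t = -4$ ($t = 4 \left(-1\right) = -4$)
$s{\left(b,k \right)} = 9$ ($s{\left(b,k \right)} = \left(1 - 4\right)^{2} = \left(-3\right)^{2} = 9$)
$s{\left(- \frac{17}{4},-11 \right)} \left(442 + L{\left(-10,-13 \right)}\right) = 9 \left(442 + \frac{2 \left(\left(-1\right) \left(-10\right) - -13\right)}{-18 - 13}\right) = 9 \left(442 + \frac{2 \left(10 + 13\right)}{-31}\right) = 9 \left(442 + 2 \left(- \frac{1}{31}\right) 23\right) = 9 \left(442 - \frac{46}{31}\right) = 9 \cdot \frac{13656}{31} = \frac{122904}{31}$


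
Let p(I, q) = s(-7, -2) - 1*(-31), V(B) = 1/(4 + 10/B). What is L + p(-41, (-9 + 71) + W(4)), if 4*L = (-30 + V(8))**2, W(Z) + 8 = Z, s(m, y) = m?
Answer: 108553/441 ≈ 246.15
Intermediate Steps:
W(Z) = -8 + Z
p(I, q) = 24 (p(I, q) = -7 - 1*(-31) = -7 + 31 = 24)
L = 97969/441 (L = (-30 + (1/2)*8/(5 + 2*8))**2/4 = (-30 + (1/2)*8/(5 + 16))**2/4 = (-30 + (1/2)*8/21)**2/4 = (-30 + (1/2)*8*(1/21))**2/4 = (-30 + 4/21)**2/4 = (-626/21)**2/4 = (1/4)*(391876/441) = 97969/441 ≈ 222.15)
L + p(-41, (-9 + 71) + W(4)) = 97969/441 + 24 = 108553/441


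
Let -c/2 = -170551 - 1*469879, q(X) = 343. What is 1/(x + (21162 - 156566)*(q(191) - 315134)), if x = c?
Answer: 1/42625241424 ≈ 2.3460e-11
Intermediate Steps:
c = 1280860 (c = -2*(-170551 - 1*469879) = -2*(-170551 - 469879) = -2*(-640430) = 1280860)
x = 1280860
1/(x + (21162 - 156566)*(q(191) - 315134)) = 1/(1280860 + (21162 - 156566)*(343 - 315134)) = 1/(1280860 - 135404*(-314791)) = 1/(1280860 + 42623960564) = 1/42625241424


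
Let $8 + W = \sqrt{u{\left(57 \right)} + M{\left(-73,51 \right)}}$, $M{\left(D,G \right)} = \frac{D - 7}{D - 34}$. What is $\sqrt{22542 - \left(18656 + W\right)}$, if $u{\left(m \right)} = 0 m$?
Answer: $\frac{\sqrt{44582406 - 428 \sqrt{535}}}{107} \approx 62.395$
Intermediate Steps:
$M{\left(D,G \right)} = \frac{-7 + D}{-34 + D}$
$u{\left(m \right)} = 0$
$W = -8 + \frac{4 \sqrt{535}}{107}$ ($W = -8 + \sqrt{0 + \frac{-7 - 73}{-34 - 73}} = -8 + \sqrt{0 + \frac{1}{-107} \left(-80\right)} = -8 + \sqrt{0 - - \frac{80}{107}} = -8 + \sqrt{0 + \frac{80}{107}} = -8 + \sqrt{\frac{80}{107}} = -8 + \frac{4 \sqrt{535}}{107} \approx -7.1353$)
$\sqrt{22542 - \left(18656 + W\right)} = \sqrt{22542 - \left(18648 + \frac{4 \sqrt{535}}{107}\right)} = \sqrt{3894 - \frac{4 \sqrt{535}}{107}}$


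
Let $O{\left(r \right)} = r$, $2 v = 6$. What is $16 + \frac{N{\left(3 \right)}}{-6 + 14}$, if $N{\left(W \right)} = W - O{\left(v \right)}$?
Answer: $16$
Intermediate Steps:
$v = 3$ ($v = \frac{1}{2} \cdot 6 = 3$)
$N{\left(W \right)} = -3 + W$ ($N{\left(W \right)} = W - 3 = -3 + W$)
$16 + \frac{N{\left(3 \right)}}{-6 + 14} = 16 + \frac{-3 + 3}{-6 + 14} = 16 + \frac{0}{8} = 16 + 0 \cdot \frac{1}{8} = 16 + 0 = 16$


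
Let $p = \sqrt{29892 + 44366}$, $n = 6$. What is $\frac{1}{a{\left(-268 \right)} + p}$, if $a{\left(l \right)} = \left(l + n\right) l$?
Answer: $\frac{35108}{2465106199} - \frac{\sqrt{74258}}{4930212398} \approx 1.4187 \cdot 10^{-5}$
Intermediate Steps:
$p = \sqrt{74258} \approx 272.5$
$a{\left(l \right)} = l \left(6 + l\right)$ ($a{\left(l \right)} = \left(l + 6\right) l = \left(6 + l\right) l = l \left(6 + l\right)$)
$\frac{1}{a{\left(-268 \right)} + p} = \frac{1}{- 268 \left(6 - 268\right) + \sqrt{74258}} = \frac{1}{\left(-268\right) \left(-262\right) + \sqrt{74258}} = \frac{1}{70216 + \sqrt{74258}}$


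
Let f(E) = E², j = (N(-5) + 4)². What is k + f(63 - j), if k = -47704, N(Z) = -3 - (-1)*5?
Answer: -46975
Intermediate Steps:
N(Z) = 2 (N(Z) = -3 - 1*(-5) = -3 + 5 = 2)
j = 36 (j = (2 + 4)² = 6² = 36)
k + f(63 - j) = -47704 + (63 - 1*36)² = -47704 + (63 - 36)² = -47704 + 27² = -47704 + 729 = -46975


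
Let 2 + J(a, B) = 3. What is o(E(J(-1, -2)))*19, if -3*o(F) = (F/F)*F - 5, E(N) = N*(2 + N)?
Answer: 38/3 ≈ 12.667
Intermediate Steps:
J(a, B) = 1 (J(a, B) = -2 + 3 = 1)
o(F) = 5/3 - F/3 (o(F) = -((F/F)*F - 5)/3 = -(1*F - 5)/3 = -(F - 5)/3 = -(-5 + F)/3 = 5/3 - F/3)
o(E(J(-1, -2)))*19 = (5/3 - (2 + 1)/3)*19 = (5/3 - 3/3)*19 = (5/3 - ⅓*3)*19 = (5/3 - 1)*19 = (⅔)*19 = 38/3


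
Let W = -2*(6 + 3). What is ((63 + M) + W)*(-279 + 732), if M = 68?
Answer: 51189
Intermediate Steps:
W = -18 (W = -2*9 = -18)
((63 + M) + W)*(-279 + 732) = ((63 + 68) - 18)*(-279 + 732) = (131 - 18)*453 = 113*453 = 51189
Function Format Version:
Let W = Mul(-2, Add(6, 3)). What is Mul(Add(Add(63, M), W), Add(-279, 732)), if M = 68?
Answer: 51189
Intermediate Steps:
W = -18 (W = Mul(-2, 9) = -18)
Mul(Add(Add(63, M), W), Add(-279, 732)) = Mul(Add(Add(63, 68), -18), Add(-279, 732)) = Mul(Add(131, -18), 453) = Mul(113, 453) = 51189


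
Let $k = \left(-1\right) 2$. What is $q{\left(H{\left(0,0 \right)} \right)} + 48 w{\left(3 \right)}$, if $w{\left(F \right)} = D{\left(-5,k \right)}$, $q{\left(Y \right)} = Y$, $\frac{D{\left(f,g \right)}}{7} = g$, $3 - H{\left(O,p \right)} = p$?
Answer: $-669$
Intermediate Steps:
$H{\left(O,p \right)} = 3 - p$
$k = -2$
$D{\left(f,g \right)} = 7 g$
$w{\left(F \right)} = -14$ ($w{\left(F \right)} = 7 \left(-2\right) = -14$)
$q{\left(H{\left(0,0 \right)} \right)} + 48 w{\left(3 \right)} = \left(3 - 0\right) + 48 \left(-14\right) = \left(3 + 0\right) - 672 = 3 - 672 = -669$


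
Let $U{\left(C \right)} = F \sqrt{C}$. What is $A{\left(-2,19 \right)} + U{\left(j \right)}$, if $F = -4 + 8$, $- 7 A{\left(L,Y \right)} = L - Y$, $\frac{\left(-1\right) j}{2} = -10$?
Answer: $3 + 8 \sqrt{5} \approx 20.889$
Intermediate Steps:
$j = 20$ ($j = \left(-2\right) \left(-10\right) = 20$)
$A{\left(L,Y \right)} = - \frac{L}{7} + \frac{Y}{7}$ ($A{\left(L,Y \right)} = - \frac{L - Y}{7} = - \frac{L}{7} + \frac{Y}{7}$)
$F = 4$
$U{\left(C \right)} = 4 \sqrt{C}$
$A{\left(-2,19 \right)} + U{\left(j \right)} = \left(\left(- \frac{1}{7}\right) \left(-2\right) + \frac{1}{7} \cdot 19\right) + 4 \sqrt{20} = \left(\frac{2}{7} + \frac{19}{7}\right) + 4 \cdot 2 \sqrt{5} = 3 + 8 \sqrt{5}$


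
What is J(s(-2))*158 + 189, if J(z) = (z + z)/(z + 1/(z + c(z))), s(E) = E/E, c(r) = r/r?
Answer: 1199/3 ≈ 399.67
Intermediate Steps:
c(r) = 1
s(E) = 1
J(z) = 2*z/(z + 1/(1 + z)) (J(z) = (z + z)/(z + 1/(z + 1)) = (2*z)/(z + 1/(1 + z)) = 2*z/(z + 1/(1 + z)))
J(s(-2))*158 + 189 = (2*1*(1 + 1)/(1 + 1 + 1²))*158 + 189 = (2*1*2/(1 + 1 + 1))*158 + 189 = (2*1*2/3)*158 + 189 = (2*1*(⅓)*2)*158 + 189 = (4/3)*158 + 189 = 632/3 + 189 = 1199/3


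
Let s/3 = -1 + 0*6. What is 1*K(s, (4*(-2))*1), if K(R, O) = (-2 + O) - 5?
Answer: -15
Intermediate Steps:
s = -3 (s = 3*(-1 + 0*6) = 3*(-1 + 0) = 3*(-1) = -3)
K(R, O) = -7 + O
1*K(s, (4*(-2))*1) = 1*(-7 + (4*(-2))*1) = 1*(-7 - 8*1) = 1*(-7 - 8) = 1*(-15) = -15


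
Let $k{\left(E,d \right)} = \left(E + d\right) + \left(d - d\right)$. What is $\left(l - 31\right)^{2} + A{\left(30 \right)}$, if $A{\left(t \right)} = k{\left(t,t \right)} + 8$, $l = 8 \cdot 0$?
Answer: $1029$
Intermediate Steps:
$l = 0$
$k{\left(E,d \right)} = E + d$ ($k{\left(E,d \right)} = \left(E + d\right) + 0 = E + d$)
$A{\left(t \right)} = 8 + 2 t$ ($A{\left(t \right)} = \left(t + t\right) + 8 = 2 t + 8 = 8 + 2 t$)
$\left(l - 31\right)^{2} + A{\left(30 \right)} = \left(0 - 31\right)^{2} + \left(8 + 2 \cdot 30\right) = \left(-31\right)^{2} + \left(8 + 60\right) = 961 + 68 = 1029$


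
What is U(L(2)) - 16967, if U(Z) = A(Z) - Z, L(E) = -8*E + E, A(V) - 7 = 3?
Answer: -16943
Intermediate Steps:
A(V) = 10 (A(V) = 7 + 3 = 10)
L(E) = -7*E
U(Z) = 10 - Z
U(L(2)) - 16967 = (10 - (-7)*2) - 16967 = (10 - 1*(-14)) - 16967 = (10 + 14) - 16967 = 24 - 16967 = -16943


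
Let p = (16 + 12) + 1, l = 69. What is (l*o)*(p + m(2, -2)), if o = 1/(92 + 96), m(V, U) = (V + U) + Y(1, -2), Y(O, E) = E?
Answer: 1863/188 ≈ 9.9096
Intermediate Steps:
p = 29 (p = 28 + 1 = 29)
m(V, U) = -2 + U + V (m(V, U) = (V + U) - 2 = (U + V) - 2 = -2 + U + V)
o = 1/188 ≈ 0.0053191
(l*o)*(p + m(2, -2)) = (69*(1/188))*(29 + (-2 - 2 + 2)) = 69*(29 - 2)/188 = (69/188)*27 = 1863/188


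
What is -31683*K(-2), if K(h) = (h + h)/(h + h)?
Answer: -31683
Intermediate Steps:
K(h) = 1 (K(h) = (2*h)/((2*h)) = (2*h)*(1/(2*h)) = 1)
-31683*K(-2) = -31683*1 = -31683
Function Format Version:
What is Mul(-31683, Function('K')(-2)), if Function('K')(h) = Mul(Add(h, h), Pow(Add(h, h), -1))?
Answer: -31683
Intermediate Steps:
Function('K')(h) = 1 (Function('K')(h) = Mul(Mul(2, h), Pow(Mul(2, h), -1)) = Mul(Mul(2, h), Mul(Rational(1, 2), Pow(h, -1))) = 1)
Mul(-31683, Function('K')(-2)) = Mul(-31683, 1) = -31683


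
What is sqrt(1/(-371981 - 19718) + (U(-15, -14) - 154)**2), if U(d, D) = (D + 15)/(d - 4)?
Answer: sqrt(1314469066956435390)/7442281 ≈ 154.05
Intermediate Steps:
U(d, D) = (15 + D)/(-4 + d)
sqrt(1/(-371981 - 19718) + (U(-15, -14) - 154)**2) = sqrt(1/(-371981 - 19718) + ((15 - 14)/(-4 - 15) - 154)**2) = sqrt(1/(-391699) + (1/(-19) - 154)**2) = sqrt(-1/391699 + (-1/19*1 - 154)**2) = sqrt(-1/391699 + (-1/19 - 154)**2) = sqrt(-1/391699 + (-2927/19)**2) = sqrt(-1/391699 + 8567329/361) = sqrt(3355814201610/141403339) = sqrt(1314469066956435390)/7442281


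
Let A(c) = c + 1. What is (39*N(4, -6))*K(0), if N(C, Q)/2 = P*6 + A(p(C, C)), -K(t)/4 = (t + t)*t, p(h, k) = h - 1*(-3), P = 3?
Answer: 0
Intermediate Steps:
p(h, k) = 3 + h (p(h, k) = h + 3 = 3 + h)
A(c) = 1 + c
K(t) = -8*t² (K(t) = -4*(t + t)*t = -4*2*t*t = -8*t²)
N(C, Q) = 44 + 2*C (N(C, Q) = 2*(3*6 + (1 + (3 + C))) = 2*(18 + (4 + C)) = 2*(22 + C) = 44 + 2*C)
(39*N(4, -6))*K(0) = (39*(44 + 2*4))*(-8*0²) = (39*(44 + 8))*(-8*0) = (39*52)*0 = 2028*0 = 0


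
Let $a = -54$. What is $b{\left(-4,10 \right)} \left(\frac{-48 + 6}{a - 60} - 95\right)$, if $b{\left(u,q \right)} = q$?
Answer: $- \frac{17980}{19} \approx -946.32$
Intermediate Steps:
$b{\left(-4,10 \right)} \left(\frac{-48 + 6}{a - 60} - 95\right) = 10 \left(\frac{-48 + 6}{-54 - 60} - 95\right) = 10 \left(- \frac{42}{-114} - 95\right) = 10 \left(\left(-42\right) \left(- \frac{1}{114}\right) - 95\right) = 10 \left(\frac{7}{19} - 95\right) = 10 \left(- \frac{1798}{19}\right) = - \frac{17980}{19}$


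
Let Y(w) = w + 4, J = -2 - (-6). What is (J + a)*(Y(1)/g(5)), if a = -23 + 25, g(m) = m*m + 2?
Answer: 10/9 ≈ 1.1111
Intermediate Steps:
g(m) = 2 + m² (g(m) = m² + 2 = 2 + m²)
J = 4 (J = -2 - 1*(-6) = -2 + 6 = 4)
Y(w) = 4 + w
a = 2
(J + a)*(Y(1)/g(5)) = (4 + 2)*((4 + 1)/(2 + 5²)) = 6*(5/(2 + 25)) = 6*(5/27) = 10/9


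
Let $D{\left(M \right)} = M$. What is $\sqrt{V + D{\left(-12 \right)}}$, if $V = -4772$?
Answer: $4 i \sqrt{299} \approx 69.167 i$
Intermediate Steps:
$\sqrt{V + D{\left(-12 \right)}} = \sqrt{-4772 - 12} = \sqrt{-4784} = 4 i \sqrt{299}$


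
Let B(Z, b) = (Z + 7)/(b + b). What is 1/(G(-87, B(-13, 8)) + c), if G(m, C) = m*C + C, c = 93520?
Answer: 4/374209 ≈ 1.0689e-5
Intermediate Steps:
B(Z, b) = (7 + Z)/(2*b) (B(Z, b) = (7 + Z)/((2*b)) = (7 + Z)*(1/(2*b)) = (7 + Z)/(2*b))
G(m, C) = C + C*m (G(m, C) = C*m + C = C + C*m)
1/(G(-87, B(-13, 8)) + c) = 1/(((½)*(7 - 13)/8)*(1 - 87) + 93520) = 1/(((½)*(⅛)*(-6))*(-86) + 93520) = 1/(-3/8*(-86) + 93520) = 1/(129/4 + 93520) = 1/(374209/4) = 4/374209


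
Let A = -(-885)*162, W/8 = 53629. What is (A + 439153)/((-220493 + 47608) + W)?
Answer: 582523/256147 ≈ 2.2742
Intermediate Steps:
W = 429032 (W = 8*53629 = 429032)
A = 143370 (A = -1*(-143370) = 143370)
(A + 439153)/((-220493 + 47608) + W) = (143370 + 439153)/((-220493 + 47608) + 429032) = 582523/(-172885 + 429032) = 582523/256147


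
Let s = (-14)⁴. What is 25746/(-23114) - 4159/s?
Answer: -77513533/63424816 ≈ -1.2221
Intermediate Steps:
s = 38416
25746/(-23114) - 4159/s = 25746/(-23114) - 4159/38416 = 25746*(-1/23114) - 4159*1/38416 = -1839/1651 - 4159/38416 = -77513533/63424816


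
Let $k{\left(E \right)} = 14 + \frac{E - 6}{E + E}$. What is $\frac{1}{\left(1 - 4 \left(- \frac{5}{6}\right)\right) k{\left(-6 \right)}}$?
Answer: $\frac{1}{65} \approx 0.015385$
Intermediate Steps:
$k{\left(E \right)} = 14 + \frac{-6 + E}{2 E}$
$\frac{1}{\left(1 - 4 \left(- \frac{5}{6}\right)\right) k{\left(-6 \right)}} = \frac{1}{\left(1 - 4 \left(- \frac{5}{6}\right)\right) \left(\frac{29}{2} - \frac{3}{-6}\right)} = \frac{1}{\left(1 - 4 \left(\left(-5\right) \frac{1}{6}\right)\right) \left(\frac{29}{2} - - \frac{1}{2}\right)} = \frac{1}{\left(1 - - \frac{10}{3}\right) \left(\frac{29}{2} + \frac{1}{2}\right)} = \frac{1}{\left(1 + \frac{10}{3}\right) 15} = \frac{1}{\frac{13}{3} \cdot 15} = \frac{1}{65}$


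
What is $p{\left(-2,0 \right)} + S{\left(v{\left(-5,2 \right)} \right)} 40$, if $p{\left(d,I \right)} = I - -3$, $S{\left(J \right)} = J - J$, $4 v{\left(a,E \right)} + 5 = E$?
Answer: $3$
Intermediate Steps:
$v{\left(a,E \right)} = - \frac{5}{4} + \frac{E}{4}$
$S{\left(J \right)} = 0$
$p{\left(d,I \right)} = 3 + I$ ($p{\left(d,I \right)} = I + 3 = 3 + I$)
$p{\left(-2,0 \right)} + S{\left(v{\left(-5,2 \right)} \right)} 40 = \left(3 + 0\right) + 0 \cdot 40 = 3 + 0 = 3$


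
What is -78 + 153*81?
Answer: 12315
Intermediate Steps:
-78 + 153*81 = -78 + 12393 = 12315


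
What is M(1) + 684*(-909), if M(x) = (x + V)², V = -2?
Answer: -621755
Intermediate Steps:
M(x) = (-2 + x)² (M(x) = (x - 2)² = (-2 + x)²)
M(1) + 684*(-909) = (-2 + 1)² + 684*(-909) = (-1)² - 621756 = 1 - 621756 = -621755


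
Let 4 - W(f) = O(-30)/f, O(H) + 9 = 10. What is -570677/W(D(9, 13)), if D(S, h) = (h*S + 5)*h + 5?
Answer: -907947107/6363 ≈ -1.4269e+5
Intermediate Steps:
O(H) = 1 (O(H) = -9 + 10 = 1)
D(S, h) = 5 + h*(5 + S*h) (D(S, h) = (S*h + 5)*h + 5 = (5 + S*h)*h + 5 = h*(5 + S*h) + 5 = 5 + h*(5 + S*h))
W(f) = 4 - 1/f
-570677/W(D(9, 13)) = -570677/(4 - 1/(5 + 5*13 + 9*13²)) = -570677/(4 - 1/(5 + 65 + 9*169)) = -570677/(4 - 1/(5 + 65 + 1521)) = -570677/(4 - 1/1591) = -570677/6363/1591 = -570677*1591/6363 = -907947107/6363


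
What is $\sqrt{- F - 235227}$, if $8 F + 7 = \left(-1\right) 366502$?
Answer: $\frac{i \sqrt{3030614}}{4} \approx 435.22 i$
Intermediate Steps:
$F = - \frac{366509}{8}$ ($F = - \frac{7}{8} + \frac{\left(-1\right) 366502}{8} = - \frac{7}{8} + \frac{1}{8} \left(-366502\right) = - \frac{7}{8} - \frac{183251}{4} = - \frac{366509}{8} \approx -45814.0$)
$\sqrt{- F - 235227} = \sqrt{\left(-1\right) \left(- \frac{366509}{8}\right) - 235227} = \sqrt{\frac{366509}{8} - 235227} = \sqrt{- \frac{1515307}{8}} = \frac{i \sqrt{3030614}}{4}$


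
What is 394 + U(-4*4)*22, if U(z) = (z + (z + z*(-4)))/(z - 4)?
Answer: 1794/5 ≈ 358.80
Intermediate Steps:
U(z) = -2*z/(-4 + z) (U(z) = (z + (z - 4*z))/(-4 + z) = (z - 3*z)/(-4 + z) = (-2*z)/(-4 + z) = -2*z/(-4 + z))
394 + U(-4*4)*22 = 394 - 2*(-4*4)/(-4 - 4*4)*22 = 394 - 2*(-16)/(-4 - 16)*22 = 394 - 2*(-16)/(-20)*22 = 394 - 2*(-16)*(-1/20)*22 = 394 - 8/5*22 = 394 - 176/5 = 1794/5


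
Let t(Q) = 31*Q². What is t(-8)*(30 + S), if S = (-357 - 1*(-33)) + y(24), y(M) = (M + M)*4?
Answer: -202368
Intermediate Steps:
y(M) = 8*M (y(M) = (2*M)*4 = 8*M)
S = -132 (S = (-357 - 1*(-33)) + 8*24 = (-357 + 33) + 192 = -324 + 192 = -132)
t(-8)*(30 + S) = (31*(-8)²)*(30 - 132) = (31*64)*(-102) = 1984*(-102) = -202368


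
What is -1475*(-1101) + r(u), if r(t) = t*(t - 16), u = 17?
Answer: 1623992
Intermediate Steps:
r(t) = t*(-16 + t)
-1475*(-1101) + r(u) = -1475*(-1101) + 17*(-16 + 17) = 1623975 + 17*1 = 1623975 + 17 = 1623992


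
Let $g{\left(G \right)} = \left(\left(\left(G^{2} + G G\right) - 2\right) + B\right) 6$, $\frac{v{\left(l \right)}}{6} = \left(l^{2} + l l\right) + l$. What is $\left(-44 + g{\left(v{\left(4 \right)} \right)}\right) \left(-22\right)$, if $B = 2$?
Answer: $-12316216$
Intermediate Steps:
$v{\left(l \right)} = 6 l + 12 l^{2}$ ($v{\left(l \right)} = 6 \left(\left(l^{2} + l l\right) + l\right) = 6 \left(\left(l^{2} + l^{2}\right) + l\right) = 6 \left(2 l^{2} + l\right) = 6 \left(l + 2 l^{2}\right) = 6 l + 12 l^{2}$)
$g{\left(G \right)} = 12 G^{2}$ ($g{\left(G \right)} = \left(\left(\left(G^{2} + G G\right) - 2\right) + 2\right) 6 = \left(\left(\left(G^{2} + G^{2}\right) - 2\right) + 2\right) 6 = \left(\left(2 G^{2} - 2\right) + 2\right) 6 = \left(\left(-2 + 2 G^{2}\right) + 2\right) 6 = 2 G^{2} \cdot 6 = 12 G^{2}$)
$\left(-44 + g{\left(v{\left(4 \right)} \right)}\right) \left(-22\right) = \left(-44 + 12 \left(6 \cdot 4 \left(1 + 2 \cdot 4\right)\right)^{2}\right) \left(-22\right) = \left(-44 + 12 \left(6 \cdot 4 \left(1 + 8\right)\right)^{2}\right) \left(-22\right) = \left(-44 + 12 \left(6 \cdot 4 \cdot 9\right)^{2}\right) \left(-22\right) = \left(-44 + 12 \cdot 216^{2}\right) \left(-22\right) = \left(-44 + 12 \cdot 46656\right) \left(-22\right) = \left(-44 + 559872\right) \left(-22\right) = 559828 \left(-22\right) = -12316216$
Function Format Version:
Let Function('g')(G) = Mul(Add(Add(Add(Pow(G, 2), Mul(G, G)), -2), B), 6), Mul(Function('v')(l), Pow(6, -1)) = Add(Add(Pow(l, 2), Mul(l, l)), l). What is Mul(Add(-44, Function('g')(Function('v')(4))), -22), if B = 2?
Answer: -12316216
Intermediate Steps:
Function('v')(l) = Add(Mul(6, l), Mul(12, Pow(l, 2))) (Function('v')(l) = Mul(6, Add(Add(Pow(l, 2), Mul(l, l)), l)) = Mul(6, Add(Add(Pow(l, 2), Pow(l, 2)), l)) = Mul(6, Add(Mul(2, Pow(l, 2)), l)) = Mul(6, Add(l, Mul(2, Pow(l, 2)))) = Add(Mul(6, l), Mul(12, Pow(l, 2))))
Function('g')(G) = Mul(12, Pow(G, 2)) (Function('g')(G) = Mul(Add(Add(Add(Pow(G, 2), Mul(G, G)), -2), 2), 6) = Mul(Add(Add(Add(Pow(G, 2), Pow(G, 2)), -2), 2), 6) = Mul(Add(Add(Mul(2, Pow(G, 2)), -2), 2), 6) = Mul(Add(Add(-2, Mul(2, Pow(G, 2))), 2), 6) = Mul(Mul(2, Pow(G, 2)), 6) = Mul(12, Pow(G, 2)))
Mul(Add(-44, Function('g')(Function('v')(4))), -22) = Mul(Add(-44, Mul(12, Pow(Mul(6, 4, Add(1, Mul(2, 4))), 2))), -22) = Mul(Add(-44, Mul(12, Pow(Mul(6, 4, Add(1, 8)), 2))), -22) = Mul(Add(-44, Mul(12, Pow(Mul(6, 4, 9), 2))), -22) = Mul(Add(-44, Mul(12, Pow(216, 2))), -22) = Mul(Add(-44, Mul(12, 46656)), -22) = Mul(Add(-44, 559872), -22) = Mul(559828, -22) = -12316216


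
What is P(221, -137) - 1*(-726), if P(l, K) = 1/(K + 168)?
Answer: 22507/31 ≈ 726.03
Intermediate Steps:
P(l, K) = 1/(168 + K)
P(221, -137) - 1*(-726) = 1/(168 - 137) - 1*(-726) = 1/31 + 726 = 22507/31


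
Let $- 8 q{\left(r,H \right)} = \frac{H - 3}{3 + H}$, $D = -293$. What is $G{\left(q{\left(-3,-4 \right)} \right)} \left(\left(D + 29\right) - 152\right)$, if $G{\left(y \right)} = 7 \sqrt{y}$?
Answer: $- 728 i \sqrt{14} \approx - 2723.9 i$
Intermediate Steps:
$q{\left(r,H \right)} = - \frac{-3 + H}{8 \left(3 + H\right)}$ ($q{\left(r,H \right)} = - \frac{\left(H - 3\right) \frac{1}{3 + H}}{8} = - \frac{\left(-3 + H\right) \frac{1}{3 + H}}{8} = - \frac{\frac{1}{3 + H} \left(-3 + H\right)}{8} = - \frac{-3 + H}{8 \left(3 + H\right)}$)
$G{\left(q{\left(-3,-4 \right)} \right)} \left(\left(D + 29\right) - 152\right) = 7 \sqrt{\frac{3 - -4}{8 \left(3 - 4\right)}} \left(\left(-293 + 29\right) - 152\right) = 7 \sqrt{\frac{3 + 4}{8 \left(-1\right)}} \left(-264 - 152\right) = 7 \sqrt{\frac{1}{8} \left(-1\right) 7} \left(-416\right) = 7 \sqrt{- \frac{7}{8}} \left(-416\right) = 7 \frac{i \sqrt{14}}{4} \left(-416\right) = \frac{7 i \sqrt{14}}{4} \left(-416\right) = - 728 i \sqrt{14}$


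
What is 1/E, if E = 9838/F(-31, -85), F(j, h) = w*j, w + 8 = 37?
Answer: -899/9838 ≈ -0.091380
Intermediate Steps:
w = 29 (w = -8 + 37 = 29)
F(j, h) = 29*j
E = -9838/899 (E = 9838/((29*(-31))) = 9838/(-899) = 9838*(-1/899) = -9838/899 ≈ -10.943)
1/E = 1/(-9838/899) = -899/9838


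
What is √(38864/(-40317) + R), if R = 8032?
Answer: 4*√815883235485/40317 ≈ 89.616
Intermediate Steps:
√(38864/(-40317) + R) = √(38864/(-40317) + 8032) = √(38864*(-1/40317) + 8032) = √(-38864/40317 + 8032) = √(323787280/40317) = 4*√815883235485/40317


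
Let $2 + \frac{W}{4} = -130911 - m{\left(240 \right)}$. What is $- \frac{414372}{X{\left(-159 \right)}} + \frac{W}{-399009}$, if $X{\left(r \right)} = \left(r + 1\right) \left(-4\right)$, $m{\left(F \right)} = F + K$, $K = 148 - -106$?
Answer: $- \frac{41251490113}{63043422} \approx -654.33$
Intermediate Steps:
$K = 254$ ($K = 148 + 106 = 254$)
$m{\left(F \right)} = 254 + F$ ($m{\left(F \right)} = F + 254 = 254 + F$)
$X{\left(r \right)} = -4 - 4 r$ ($X{\left(r \right)} = \left(1 + r\right) \left(-4\right) = -4 - 4 r$)
$W = -525628$ ($W = -8 + 4 \left(-130911 - \left(254 + 240\right)\right) = -8 + 4 \left(-130911 - 494\right) = -8 + 4 \left(-131405\right) = -8 - 525620 = -525628$)
$- \frac{414372}{X{\left(-159 \right)}} + \frac{W}{-399009} = - \frac{414372}{-4 - -636} - \frac{525628}{-399009} = - \frac{414372}{-4 + 636} - - \frac{525628}{399009} = - \frac{414372}{632} + \frac{525628}{399009} = \left(-414372\right) \frac{1}{632} + \frac{525628}{399009} = - \frac{103593}{158} + \frac{525628}{399009} = - \frac{41251490113}{63043422}$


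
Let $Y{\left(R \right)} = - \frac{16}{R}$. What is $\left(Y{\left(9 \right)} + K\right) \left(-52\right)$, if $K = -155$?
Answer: $\frac{73372}{9} \approx 8152.4$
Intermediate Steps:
$\left(Y{\left(9 \right)} + K\right) \left(-52\right) = \left(- \frac{16}{9} - 155\right) \left(-52\right) = \left(- \frac{1411}{9}\right) \left(-52\right) = \frac{73372}{9}$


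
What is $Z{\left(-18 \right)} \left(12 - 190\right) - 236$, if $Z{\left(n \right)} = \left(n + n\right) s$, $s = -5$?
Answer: $-32276$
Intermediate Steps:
$Z{\left(n \right)} = - 10 n$ ($Z{\left(n \right)} = \left(n + n\right) \left(-5\right) = 2 n \left(-5\right) = - 10 n$)
$Z{\left(-18 \right)} \left(12 - 190\right) - 236 = \left(-10\right) \left(-18\right) \left(12 - 190\right) - 236 = 180 \left(12 - 190\right) - 236 = 180 \left(-178\right) - 236 = -32040 - 236 = -32276$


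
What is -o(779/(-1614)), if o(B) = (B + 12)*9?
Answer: -55767/538 ≈ -103.66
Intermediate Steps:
o(B) = 108 + 9*B (o(B) = (12 + B)*9 = 108 + 9*B)
-o(779/(-1614)) = -(108 + 9*(779/(-1614))) = -(108 + 9*(779*(-1/1614))) = -(108 + 9*(-779/1614)) = -(108 - 2337/538) = -1*55767/538 = -55767/538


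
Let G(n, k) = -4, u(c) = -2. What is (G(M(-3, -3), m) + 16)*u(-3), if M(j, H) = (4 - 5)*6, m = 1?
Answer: -24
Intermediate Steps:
M(j, H) = -6 (M(j, H) = -1*6 = -6)
(G(M(-3, -3), m) + 16)*u(-3) = (-4 + 16)*(-2) = 12*(-2) = -24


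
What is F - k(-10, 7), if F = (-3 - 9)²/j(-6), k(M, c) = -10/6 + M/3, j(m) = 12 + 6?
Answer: 13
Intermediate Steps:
j(m) = 18
k(M, c) = -5/3 + M/3 (k(M, c) = -10*⅙ + M*(⅓) = -5/3 + M/3)
F = 8 (F = (-3 - 9)²/18 = (-12)²*(1/18) = 144*(1/18) = 8)
F - k(-10, 7) = 8 - (-5/3 + (⅓)*(-10)) = 8 - (-5/3 - 10/3) = 8 - 1*(-5) = 8 + 5 = 13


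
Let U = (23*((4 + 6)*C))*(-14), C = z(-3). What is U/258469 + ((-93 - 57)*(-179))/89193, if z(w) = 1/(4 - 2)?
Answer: 2265430640/7684541839 ≈ 0.29480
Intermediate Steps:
z(w) = ½ (z(w) = 1/2 = ½)
C = ½ ≈ 0.50000
U = -1610 (U = (23*((4 + 6)*(½)))*(-14) = (23*(10*(½)))*(-14) = (23*5)*(-14) = 115*(-14) = -1610)
U/258469 + ((-93 - 57)*(-179))/89193 = -1610/258469 + ((-93 - 57)*(-179))/89193 = -1610*1/258469 - 150*(-179)*(1/89193) = -1610/258469 + 26850*(1/89193) = -1610/258469 + 8950/29731 = 2265430640/7684541839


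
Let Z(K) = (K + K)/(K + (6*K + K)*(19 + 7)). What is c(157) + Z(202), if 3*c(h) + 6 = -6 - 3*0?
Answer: -730/183 ≈ -3.9891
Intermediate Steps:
Z(K) = 2/183 (Z(K) = (2*K)/(K + (7*K)*26) = (2*K)/(K + 182*K) = (2*K)/((183*K)) = (2*K)*(1/(183*K)) = 2/183)
c(h) = -4 (c(h) = -2 + (-6 - 3*0)/3 = -2 + (-6 + 0)/3 = -2 + (⅓)*(-6) = -2 - 2 = -4)
c(157) + Z(202) = -4 + 2/183 = -730/183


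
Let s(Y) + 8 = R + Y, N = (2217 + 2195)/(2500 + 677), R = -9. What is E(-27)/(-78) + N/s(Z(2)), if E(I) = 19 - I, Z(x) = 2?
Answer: -422711/619515 ≈ -0.68233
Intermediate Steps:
N = 4412/3177 ≈ 1.3887
s(Y) = -17 + Y (s(Y) = -8 + (-9 + Y) = -17 + Y)
E(-27)/(-78) + N/s(Z(2)) = (19 - 1*(-27))/(-78) + 4412/(3177*(-17 + 2)) = (19 + 27)*(-1/78) + (4412/3177)/(-15) = 46*(-1/78) + (4412/3177)*(-1/15) = -23/39 - 4412/47655 = -422711/619515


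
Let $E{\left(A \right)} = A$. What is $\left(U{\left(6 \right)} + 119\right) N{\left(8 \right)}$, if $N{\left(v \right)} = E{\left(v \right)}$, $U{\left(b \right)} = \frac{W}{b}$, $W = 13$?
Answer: $\frac{2908}{3} \approx 969.33$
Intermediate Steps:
$U{\left(b \right)} = \frac{13}{b}$
$N{\left(v \right)} = v$
$\left(U{\left(6 \right)} + 119\right) N{\left(8 \right)} = \left(\frac{13}{6} + 119\right) 8 = \frac{727}{6} \cdot 8 = \frac{2908}{3}$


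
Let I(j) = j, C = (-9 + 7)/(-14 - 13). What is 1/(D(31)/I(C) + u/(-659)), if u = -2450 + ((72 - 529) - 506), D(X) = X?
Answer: 1318/558409 ≈ 0.0023603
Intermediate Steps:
C = 2/27 (C = -2/(-27) = -2*(-1/27) = 2/27 ≈ 0.074074)
u = -3413 (u = -2450 + (-457 - 506) = -2450 - 963 = -3413)
1/(D(31)/I(C) + u/(-659)) = 1/(31/(2/27) - 3413/(-659)) = 1/(31*(27/2) - 3413*(-1/659)) = 1/(837/2 + 3413/659) = 1/(558409/1318) = 1318/558409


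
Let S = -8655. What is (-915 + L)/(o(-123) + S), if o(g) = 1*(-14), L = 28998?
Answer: -28083/8669 ≈ -3.2395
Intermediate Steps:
o(g) = -14
(-915 + L)/(o(-123) + S) = (-915 + 28998)/(-14 - 8655) = 28083/(-8669) = 28083*(-1/8669) = -28083/8669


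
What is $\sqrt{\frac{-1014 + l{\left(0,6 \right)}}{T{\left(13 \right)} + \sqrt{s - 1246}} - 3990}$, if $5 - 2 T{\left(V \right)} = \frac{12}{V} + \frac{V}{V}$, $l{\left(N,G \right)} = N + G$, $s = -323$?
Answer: $\sqrt{42} \sqrt{\frac{-2212 - 1235 i \sqrt{1569}}{20 + 13 i \sqrt{1569}}} \approx 0.2011 + 63.175 i$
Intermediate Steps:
$l{\left(N,G \right)} = G + N$
$T{\left(V \right)} = 2 - \frac{6}{V}$ ($T{\left(V \right)} = \frac{5}{2} - \frac{\frac{12}{V} + \frac{V}{V}}{2} = \frac{5}{2} - \frac{\frac{12}{V} + 1}{2} = \frac{5}{2} - \frac{1 + \frac{12}{V}}{2} = \frac{5}{2} - \left(\frac{1}{2} + \frac{6}{V}\right) = 2 - \frac{6}{V}$)
$\sqrt{\frac{-1014 + l{\left(0,6 \right)}}{T{\left(13 \right)} + \sqrt{s - 1246}} - 3990} = \sqrt{\frac{-1014 + \left(6 + 0\right)}{\left(2 - \frac{6}{13}\right) + \sqrt{-323 - 1246}} - 3990} = \sqrt{\frac{-1014 + 6}{\left(2 - \frac{6}{13}\right) + \sqrt{-1569}} - 3990} = \sqrt{- \frac{1008}{\left(2 - \frac{6}{13}\right) + i \sqrt{1569}} - 3990} = \sqrt{- \frac{1008}{\frac{20}{13} + i \sqrt{1569}} - 3990} = \sqrt{-3990 - \frac{1008}{\frac{20}{13} + i \sqrt{1569}}}$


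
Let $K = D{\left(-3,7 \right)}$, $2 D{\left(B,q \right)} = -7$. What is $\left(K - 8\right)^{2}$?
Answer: $\frac{529}{4} \approx 132.25$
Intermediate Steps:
$D{\left(B,q \right)} = - \frac{7}{2}$ ($D{\left(B,q \right)} = \frac{1}{2} \left(-7\right) = - \frac{7}{2}$)
$K = - \frac{7}{2} \approx -3.5$
$\left(K - 8\right)^{2} = \left(- \frac{7}{2} - 8\right)^{2} = \left(- \frac{23}{2}\right)^{2} = \frac{529}{4}$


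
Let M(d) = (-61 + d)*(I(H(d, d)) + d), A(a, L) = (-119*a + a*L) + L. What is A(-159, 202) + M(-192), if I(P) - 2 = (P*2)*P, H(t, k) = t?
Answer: -18618109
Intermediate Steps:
I(P) = 2 + 2*P² (I(P) = 2 + (P*2)*P = 2 + (2*P)*P = 2 + 2*P²)
A(a, L) = L - 119*a + L*a (A(a, L) = (-119*a + L*a) + L = L - 119*a + L*a)
M(d) = (-61 + d)*(2 + d + 2*d²) (M(d) = (-61 + d)*((2 + 2*d²) + d) = (-61 + d)*(2 + d + 2*d²))
A(-159, 202) + M(-192) = (202 - 119*(-159) + 202*(-159)) + (-122 - 121*(-192)² - 59*(-192) + 2*(-192)³) = (202 + 18921 - 32118) + (-122 - 121*36864 + 11328 + 2*(-7077888)) = -12995 + (-122 - 4460544 + 11328 - 14155776) = -12995 - 18605114 = -18618109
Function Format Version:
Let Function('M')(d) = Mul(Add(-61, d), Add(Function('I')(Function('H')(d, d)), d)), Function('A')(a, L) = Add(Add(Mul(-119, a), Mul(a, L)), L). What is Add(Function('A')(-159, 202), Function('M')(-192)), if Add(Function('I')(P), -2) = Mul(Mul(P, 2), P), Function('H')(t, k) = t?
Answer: -18618109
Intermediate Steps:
Function('I')(P) = Add(2, Mul(2, Pow(P, 2))) (Function('I')(P) = Add(2, Mul(Mul(P, 2), P)) = Add(2, Mul(Mul(2, P), P)) = Add(2, Mul(2, Pow(P, 2))))
Function('A')(a, L) = Add(L, Mul(-119, a), Mul(L, a)) (Function('A')(a, L) = Add(Add(Mul(-119, a), Mul(L, a)), L) = Add(L, Mul(-119, a), Mul(L, a)))
Function('M')(d) = Mul(Add(-61, d), Add(2, d, Mul(2, Pow(d, 2)))) (Function('M')(d) = Mul(Add(-61, d), Add(Add(2, Mul(2, Pow(d, 2))), d)) = Mul(Add(-61, d), Add(2, d, Mul(2, Pow(d, 2)))))
Add(Function('A')(-159, 202), Function('M')(-192)) = Add(Add(202, Mul(-119, -159), Mul(202, -159)), Add(-122, Mul(-121, Pow(-192, 2)), Mul(-59, -192), Mul(2, Pow(-192, 3)))) = Add(Add(202, 18921, -32118), Add(-122, Mul(-121, 36864), 11328, Mul(2, -7077888))) = Add(-12995, Add(-122, -4460544, 11328, -14155776)) = Add(-12995, -18605114) = -18618109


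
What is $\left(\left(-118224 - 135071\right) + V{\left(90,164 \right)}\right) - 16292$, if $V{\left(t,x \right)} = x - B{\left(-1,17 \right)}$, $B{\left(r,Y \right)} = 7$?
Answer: $-269430$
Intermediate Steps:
$V{\left(t,x \right)} = -7 + x$ ($V{\left(t,x \right)} = x - 7 = -7 + x$)
$\left(\left(-118224 - 135071\right) + V{\left(90,164 \right)}\right) - 16292 = \left(\left(-118224 - 135071\right) + \left(-7 + 164\right)\right) - 16292 = \left(-253295 + 157\right) - 16292 = -253138 - 16292 = -269430$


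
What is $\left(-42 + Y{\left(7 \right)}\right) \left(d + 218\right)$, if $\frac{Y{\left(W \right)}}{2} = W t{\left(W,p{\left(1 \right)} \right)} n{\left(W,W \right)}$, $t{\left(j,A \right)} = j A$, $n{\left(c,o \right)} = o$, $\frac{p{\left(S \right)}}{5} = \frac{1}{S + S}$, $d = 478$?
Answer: $1164408$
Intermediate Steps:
$p{\left(S \right)} = \frac{5}{2 S}$ ($p{\left(S \right)} = \frac{5}{S + S} = \frac{5}{2 S}$)
$t{\left(j,A \right)} = A j$
$Y{\left(W \right)} = 5 W^{3}$ ($Y{\left(W \right)} = 2 W \frac{5}{2 \cdot 1} W W = 2 W \frac{5}{2} \cdot 1 W W = 2 W \frac{5 W}{2} W = 2 \frac{5 W^{2}}{2} W = 2 \frac{5 W^{3}}{2} = 5 W^{3}$)
$\left(-42 + Y{\left(7 \right)}\right) \left(d + 218\right) = \left(-42 + 5 \cdot 7^{3}\right) \left(478 + 218\right) = \left(-42 + 5 \cdot 343\right) 696 = \left(-42 + 1715\right) 696 = 1673 \cdot 696 = 1164408$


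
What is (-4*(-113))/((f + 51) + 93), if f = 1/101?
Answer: 45652/14545 ≈ 3.1387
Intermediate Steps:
f = 1/101 ≈ 0.0099010
(-4*(-113))/((f + 51) + 93) = (-4*(-113))/((1/101 + 51) + 93) = 452/(5152/101 + 93) = 452/(14545/101) = 452*(101/14545) = 45652/14545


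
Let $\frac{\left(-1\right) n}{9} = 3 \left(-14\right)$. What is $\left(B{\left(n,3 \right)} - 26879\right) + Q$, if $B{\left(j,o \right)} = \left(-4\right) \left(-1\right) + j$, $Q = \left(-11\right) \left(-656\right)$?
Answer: $-19281$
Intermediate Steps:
$n = 378$ ($n = - 9 \cdot 3 \left(-14\right) = \left(-9\right) \left(-42\right) = 378$)
$Q = 7216$
$B{\left(j,o \right)} = 4 + j$
$\left(B{\left(n,3 \right)} - 26879\right) + Q = \left(\left(4 + 378\right) - 26879\right) + 7216 = \left(382 - 26879\right) + 7216 = -26497 + 7216 = -19281$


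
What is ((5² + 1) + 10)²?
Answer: 1296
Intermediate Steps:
((5² + 1) + 10)² = ((25 + 1) + 10)² = (26 + 10)² = 36² = 1296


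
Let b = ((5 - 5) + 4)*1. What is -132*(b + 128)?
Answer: -17424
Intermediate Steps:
b = 4 (b = (0 + 4)*1 = 4*1 = 4)
-132*(b + 128) = -132*(4 + 128) = -132*132 = -17424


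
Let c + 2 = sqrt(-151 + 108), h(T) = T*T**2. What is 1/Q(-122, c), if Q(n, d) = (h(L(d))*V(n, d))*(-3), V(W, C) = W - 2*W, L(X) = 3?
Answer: -1/9882 ≈ -0.00010119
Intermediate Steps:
V(W, C) = -W
h(T) = T**3
c = -2 + I*sqrt(43) (c = -2 + sqrt(-151 + 108) = -2 + sqrt(-43) = -2 + I*sqrt(43) ≈ -2.0 + 6.5574*I)
Q(n, d) = 81*n (Q(n, d) = (3**3*(-n))*(-3) = (27*(-n))*(-3) = -27*n*(-3) = 81*n)
1/Q(-122, c) = 1/(81*(-122)) = 1/(-9882) = -1/9882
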